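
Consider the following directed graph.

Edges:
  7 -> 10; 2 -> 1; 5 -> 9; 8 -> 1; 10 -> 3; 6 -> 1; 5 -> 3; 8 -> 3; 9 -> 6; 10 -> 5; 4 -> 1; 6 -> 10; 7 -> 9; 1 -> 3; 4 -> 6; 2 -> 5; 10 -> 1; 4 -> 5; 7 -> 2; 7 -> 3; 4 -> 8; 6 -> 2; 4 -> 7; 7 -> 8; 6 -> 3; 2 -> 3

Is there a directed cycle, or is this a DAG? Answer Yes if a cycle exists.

Yes

DFS with white/gray/black marking, starting from 8:
8 gray
  1 gray
    3 gray
    3 black
  1 black
  8→3: 3 black — skip
8 black
2 gray
  2→3: 3 black — skip
  2→1: 1 black — skip
  5 gray
    9 gray
      6 gray
        6→3: 3 black — skip
        6→2: 2 is gray → back edge
Back edge found, so a cycle exists: 2 → 5 → 9 → 6 → 2.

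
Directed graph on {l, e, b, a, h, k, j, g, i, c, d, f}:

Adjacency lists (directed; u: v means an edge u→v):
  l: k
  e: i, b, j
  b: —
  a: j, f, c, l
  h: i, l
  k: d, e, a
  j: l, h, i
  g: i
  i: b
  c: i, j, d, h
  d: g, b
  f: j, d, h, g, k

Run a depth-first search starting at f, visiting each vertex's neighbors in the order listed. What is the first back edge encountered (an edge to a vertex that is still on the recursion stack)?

e->j

DFS from f (visiting each vertex's neighbors in the order listed); mark gray on enter, black on exit:
f gray
  j gray
    l gray
      k gray
        d gray
          g gray
            i gray
              b gray
              b black
            i black
          g black
          d→b: b black — skip
        d black
        e gray
          e→i: i black — skip
          e→b: b black — skip
          e→j: j is gray → back edge
First back edge: e → j.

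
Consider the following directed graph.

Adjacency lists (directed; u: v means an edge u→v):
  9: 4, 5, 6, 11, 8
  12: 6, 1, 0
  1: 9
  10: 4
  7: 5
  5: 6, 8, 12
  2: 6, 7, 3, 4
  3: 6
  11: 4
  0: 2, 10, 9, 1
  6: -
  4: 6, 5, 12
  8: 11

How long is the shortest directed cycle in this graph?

For each vertex v, BFS finds the shortest path from v back to v.
The shortest such closed walk is 0 → 10 → 4 → 12 → 0, length 4.

4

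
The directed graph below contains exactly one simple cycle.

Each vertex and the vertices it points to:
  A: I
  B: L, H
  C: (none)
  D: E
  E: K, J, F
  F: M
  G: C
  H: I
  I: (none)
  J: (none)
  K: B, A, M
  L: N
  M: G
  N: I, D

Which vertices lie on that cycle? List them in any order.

B, D, E, K, L, N

DFS with gray/black marking from E:
E gray
  K gray
    B gray
      L gray
        N gray
          I gray
          I black
          D gray
            D→E: E is gray → back edge
Back edge closes the cycle E → K → B → L → N → D → E; its vertices are {B, D, E, K, L, N}.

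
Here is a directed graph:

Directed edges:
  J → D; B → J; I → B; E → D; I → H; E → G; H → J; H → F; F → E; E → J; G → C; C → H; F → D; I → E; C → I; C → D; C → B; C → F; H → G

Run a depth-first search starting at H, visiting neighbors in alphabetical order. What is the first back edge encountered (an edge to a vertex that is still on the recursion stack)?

DFS from H (visiting neighbors in alphabetical order); mark gray on enter, black on exit:
H gray
  F gray
    D gray
    D black
    E gray
      E→D: D black — skip
      G gray
        C gray
          B gray
            J gray
              J→D: D black — skip
            J black
          B black
          C→D: D black — skip
          C→F: F is gray → back edge
First back edge: C → F.

C->F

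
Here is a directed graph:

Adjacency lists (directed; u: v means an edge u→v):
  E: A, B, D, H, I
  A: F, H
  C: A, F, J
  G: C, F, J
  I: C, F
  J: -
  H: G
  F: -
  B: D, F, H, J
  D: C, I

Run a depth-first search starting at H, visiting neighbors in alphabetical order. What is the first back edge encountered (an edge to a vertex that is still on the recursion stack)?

A->H

DFS from H (visiting neighbors in alphabetical order); mark gray on enter, black on exit:
H gray
  G gray
    C gray
      A gray
        F gray
        F black
        A→H: H is gray → back edge
First back edge: A → H.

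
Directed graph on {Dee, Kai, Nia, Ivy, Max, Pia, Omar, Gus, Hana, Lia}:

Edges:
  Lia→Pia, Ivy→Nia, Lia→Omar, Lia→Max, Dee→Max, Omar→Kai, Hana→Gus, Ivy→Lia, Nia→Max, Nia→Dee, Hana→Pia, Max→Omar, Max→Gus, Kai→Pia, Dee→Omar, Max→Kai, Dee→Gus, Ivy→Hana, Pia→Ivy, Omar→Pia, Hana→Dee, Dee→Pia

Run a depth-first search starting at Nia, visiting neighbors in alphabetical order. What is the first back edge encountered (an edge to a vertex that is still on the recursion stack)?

Hana->Dee

DFS from Nia (visiting neighbors in alphabetical order); mark gray on enter, black on exit:
Nia gray
  Dee gray
    Gus gray
    Gus black
    Max gray
      Max→Gus: Gus black — skip
      Kai gray
        Pia gray
          Ivy gray
            Hana gray
              Hana→Dee: Dee is gray → back edge
First back edge: Hana → Dee.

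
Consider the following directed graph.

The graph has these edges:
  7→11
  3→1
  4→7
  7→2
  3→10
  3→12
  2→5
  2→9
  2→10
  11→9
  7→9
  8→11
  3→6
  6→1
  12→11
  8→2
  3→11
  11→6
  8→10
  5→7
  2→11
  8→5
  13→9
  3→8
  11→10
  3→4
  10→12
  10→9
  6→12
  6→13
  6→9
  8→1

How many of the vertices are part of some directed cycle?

7

A vertex is on a directed cycle iff it belongs to a strongly connected component of size ≥ 2 (or has a self-loop).
The vertices on cycles are {2, 5, 6, 7, 10, 11, 12} — 7 in total.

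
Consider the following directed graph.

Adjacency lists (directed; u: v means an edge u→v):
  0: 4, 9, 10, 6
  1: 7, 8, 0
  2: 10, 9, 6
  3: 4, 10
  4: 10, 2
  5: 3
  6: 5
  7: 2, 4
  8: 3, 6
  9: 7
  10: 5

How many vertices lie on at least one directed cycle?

A vertex is on a directed cycle iff it belongs to a strongly connected component of size ≥ 2 (or has a self-loop).
The vertices on cycles are {2, 3, 4, 5, 6, 7, 9, 10} — 8 in total.

8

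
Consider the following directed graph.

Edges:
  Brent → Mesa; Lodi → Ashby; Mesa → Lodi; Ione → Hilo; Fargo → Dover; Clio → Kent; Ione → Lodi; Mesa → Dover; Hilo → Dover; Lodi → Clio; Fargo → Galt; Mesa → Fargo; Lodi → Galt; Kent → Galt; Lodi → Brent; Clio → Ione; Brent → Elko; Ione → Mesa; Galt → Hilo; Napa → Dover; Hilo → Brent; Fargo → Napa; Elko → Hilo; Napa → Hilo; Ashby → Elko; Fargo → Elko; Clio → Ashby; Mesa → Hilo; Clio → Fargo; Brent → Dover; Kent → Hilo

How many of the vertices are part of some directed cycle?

12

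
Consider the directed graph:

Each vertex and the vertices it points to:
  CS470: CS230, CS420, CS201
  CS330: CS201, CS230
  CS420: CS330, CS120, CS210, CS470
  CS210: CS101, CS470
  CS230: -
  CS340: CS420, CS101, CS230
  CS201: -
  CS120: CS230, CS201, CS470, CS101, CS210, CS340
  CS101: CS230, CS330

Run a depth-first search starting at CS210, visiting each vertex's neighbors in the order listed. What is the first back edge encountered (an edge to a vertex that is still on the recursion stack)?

DFS from CS210 (visiting each vertex's neighbors in the order listed); mark gray on enter, black on exit:
CS210 gray
  CS101 gray
    CS230 gray
    CS230 black
    CS330 gray
      CS201 gray
      CS201 black
      CS330→CS230: CS230 black — skip
    CS330 black
  CS101 black
  CS470 gray
    CS470→CS230: CS230 black — skip
    CS420 gray
      CS420→CS330: CS330 black — skip
      CS120 gray
        CS120→CS230: CS230 black — skip
        CS120→CS201: CS201 black — skip
        CS120→CS470: CS470 is gray → back edge
First back edge: CS120 → CS470.

CS120→CS470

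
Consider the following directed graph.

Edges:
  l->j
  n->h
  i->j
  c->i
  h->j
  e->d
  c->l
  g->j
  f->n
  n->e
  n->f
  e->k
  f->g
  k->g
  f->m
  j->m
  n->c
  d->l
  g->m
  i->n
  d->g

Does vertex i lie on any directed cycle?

i is on a cycle iff i can reach itself via ≥1 edge.
i → n → c → i — yes.

Yes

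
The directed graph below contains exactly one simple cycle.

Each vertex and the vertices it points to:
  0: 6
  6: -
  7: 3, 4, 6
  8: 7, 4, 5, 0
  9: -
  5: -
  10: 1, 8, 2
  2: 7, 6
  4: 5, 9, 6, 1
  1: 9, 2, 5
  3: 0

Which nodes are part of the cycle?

DFS with gray/black marking from 4:
4 gray
  5 gray
  5 black
  9 gray
  9 black
  6 gray
  6 black
  1 gray
    1→9: 9 black — skip
    2 gray
      7 gray
        3 gray
          0 gray
            0→6: 6 black — skip
          0 black
        3 black
        7→4: 4 is gray → back edge
Back edge closes the cycle 4 → 1 → 2 → 7 → 4; its vertices are {1, 2, 4, 7}.

1, 2, 4, 7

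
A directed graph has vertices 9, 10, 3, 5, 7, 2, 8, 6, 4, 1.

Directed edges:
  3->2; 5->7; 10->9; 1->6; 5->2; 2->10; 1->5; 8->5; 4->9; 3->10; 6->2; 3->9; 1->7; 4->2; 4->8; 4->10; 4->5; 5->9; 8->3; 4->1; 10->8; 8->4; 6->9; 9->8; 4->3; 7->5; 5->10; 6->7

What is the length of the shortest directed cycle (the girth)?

2

For each vertex v, BFS finds the shortest path from v back to v.
The shortest such closed walk is 4 → 8 → 4, length 2.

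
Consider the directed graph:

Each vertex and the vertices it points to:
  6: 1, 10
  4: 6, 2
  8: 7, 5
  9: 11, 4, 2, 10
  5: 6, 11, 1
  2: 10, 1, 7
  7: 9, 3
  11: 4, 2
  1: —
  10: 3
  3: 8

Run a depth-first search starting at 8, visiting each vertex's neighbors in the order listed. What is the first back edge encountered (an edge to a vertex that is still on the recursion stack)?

DFS from 8 (visiting each vertex's neighbors in the order listed); mark gray on enter, black on exit:
8 gray
  7 gray
    9 gray
      11 gray
        4 gray
          6 gray
            1 gray
            1 black
            10 gray
              3 gray
                3→8: 8 is gray → back edge
First back edge: 3 → 8.

3→8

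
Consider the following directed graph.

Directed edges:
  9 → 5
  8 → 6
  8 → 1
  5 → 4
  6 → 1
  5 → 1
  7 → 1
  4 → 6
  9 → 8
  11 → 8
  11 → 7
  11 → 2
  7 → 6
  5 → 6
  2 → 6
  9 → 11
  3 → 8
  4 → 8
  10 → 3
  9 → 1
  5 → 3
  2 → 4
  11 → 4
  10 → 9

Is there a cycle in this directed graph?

DFS with white/gray/black marking, starting from 4:
4 gray
  8 gray
    6 gray
      1 gray
      1 black
    6 black
    8→1: 1 black — skip
  8 black
  4→6: 6 black — skip
4 black
2 gray
  2→4: 4 black — skip
  2→6: 6 black — skip
2 black
3 gray
  3→8: 8 black — skip
3 black
5 gray
  5→3: 3 black — skip
  5→1: 1 black — skip
  5→4: 4 black — skip
  5→6: 6 black — skip
5 black
7 gray
  7→6: 6 black — skip
  7→1: 1 black — skip
7 black
9 gray
  11 gray
    11→8: 8 black — skip
    11→7: 7 black — skip
    11→4: 4 black — skip
    11→2: 2 black — skip
  11 black
  9→5: 5 black — skip
  9→8: 8 black — skip
  9→1: 1 black — skip
9 black
10 gray
  10→9: 9 black — skip
  10→3: 3 black — skip
10 black
Every edge goes to a white or black vertex — no back edge, so the graph is acyclic.

No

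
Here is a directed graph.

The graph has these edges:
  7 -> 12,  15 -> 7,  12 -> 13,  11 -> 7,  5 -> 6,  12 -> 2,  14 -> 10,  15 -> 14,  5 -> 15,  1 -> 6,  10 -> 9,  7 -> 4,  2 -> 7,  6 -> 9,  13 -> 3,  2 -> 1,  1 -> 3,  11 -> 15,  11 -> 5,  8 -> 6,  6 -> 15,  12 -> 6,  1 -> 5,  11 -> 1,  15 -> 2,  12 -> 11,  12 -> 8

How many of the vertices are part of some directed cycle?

A vertex is on a directed cycle iff it belongs to a strongly connected component of size ≥ 2 (or has a self-loop).
The vertices on cycles are {1, 2, 5, 6, 7, 8, 11, 12, 15} — 9 in total.

9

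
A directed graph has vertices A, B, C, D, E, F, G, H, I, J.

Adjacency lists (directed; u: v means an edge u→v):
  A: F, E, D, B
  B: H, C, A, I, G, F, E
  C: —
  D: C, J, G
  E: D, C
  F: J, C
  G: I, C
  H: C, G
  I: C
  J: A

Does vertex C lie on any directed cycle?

No

C lies on a cycle iff there is a path from C back to itself.
Exploring from C, it never reaches itself; equivalently, its strongly connected component is a singleton.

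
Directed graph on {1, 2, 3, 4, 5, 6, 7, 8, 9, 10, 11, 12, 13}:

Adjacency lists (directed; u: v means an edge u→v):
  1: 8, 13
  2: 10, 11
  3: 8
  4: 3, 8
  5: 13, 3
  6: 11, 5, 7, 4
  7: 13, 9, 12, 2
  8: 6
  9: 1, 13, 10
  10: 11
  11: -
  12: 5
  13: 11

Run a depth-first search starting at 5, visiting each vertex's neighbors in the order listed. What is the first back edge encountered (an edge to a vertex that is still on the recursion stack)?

DFS from 5 (visiting each vertex's neighbors in the order listed); mark gray on enter, black on exit:
5 gray
  13 gray
    11 gray
    11 black
  13 black
  3 gray
    8 gray
      6 gray
        6→11: 11 black — skip
        6→5: 5 is gray → back edge
First back edge: 6 → 5.

6→5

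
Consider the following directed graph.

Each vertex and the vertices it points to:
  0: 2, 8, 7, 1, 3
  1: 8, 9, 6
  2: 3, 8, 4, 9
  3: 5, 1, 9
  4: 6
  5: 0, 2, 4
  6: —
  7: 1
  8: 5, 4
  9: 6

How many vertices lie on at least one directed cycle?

7

A vertex is on a directed cycle iff it belongs to a strongly connected component of size ≥ 2 (or has a self-loop).
The vertices on cycles are {0, 1, 2, 3, 5, 7, 8} — 7 in total.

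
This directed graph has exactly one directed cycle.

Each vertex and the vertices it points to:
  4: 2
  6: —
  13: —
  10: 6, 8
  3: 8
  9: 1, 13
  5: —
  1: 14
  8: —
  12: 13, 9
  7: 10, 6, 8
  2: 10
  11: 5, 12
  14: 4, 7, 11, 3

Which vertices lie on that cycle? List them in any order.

DFS with gray/black marking from 14:
14 gray
  4 gray
    2 gray
      10 gray
        6 gray
        6 black
        8 gray
        8 black
      10 black
    2 black
  4 black
  7 gray
    7→10: 10 black — skip
    7→6: 6 black — skip
    7→8: 8 black — skip
  7 black
  11 gray
    5 gray
    5 black
    12 gray
      13 gray
      13 black
      9 gray
        1 gray
          1→14: 14 is gray → back edge
Back edge closes the cycle 14 → 11 → 12 → 9 → 1 → 14; its vertices are {1, 9, 11, 12, 14}.

1, 9, 11, 12, 14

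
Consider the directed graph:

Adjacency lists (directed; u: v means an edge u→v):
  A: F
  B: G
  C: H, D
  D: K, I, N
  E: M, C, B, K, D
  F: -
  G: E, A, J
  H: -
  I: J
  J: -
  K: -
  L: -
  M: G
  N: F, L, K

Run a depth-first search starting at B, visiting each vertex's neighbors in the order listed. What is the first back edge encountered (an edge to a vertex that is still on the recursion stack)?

M→G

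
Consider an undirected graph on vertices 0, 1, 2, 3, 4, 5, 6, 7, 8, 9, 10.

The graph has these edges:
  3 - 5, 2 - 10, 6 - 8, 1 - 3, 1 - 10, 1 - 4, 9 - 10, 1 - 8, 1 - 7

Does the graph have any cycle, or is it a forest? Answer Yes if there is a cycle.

DFS, tracking each vertex's parent; an edge to a visited non-parent vertex closes a cycle.
Start from 5:
visit 5 (parent –)
  visit 3 (parent 5)
    visit 1 (parent 3)
      visit 10 (parent 1)
        visit 2 (parent 10)
          2–10: parent, skip
        visit 9 (parent 10)
          9–10: parent, skip
        10–1: parent, skip
      1–3: parent, skip
      visit 7 (parent 1)
        7–1: parent, skip
      visit 8 (parent 1)
        8–1: parent, skip
        visit 6 (parent 8)
          6–8: parent, skip
      visit 4 (parent 1)
        4–1: parent, skip
    3–5: parent, skip
visit 0 (parent –)
No non-parent visited neighbor found — the graph is a forest.

No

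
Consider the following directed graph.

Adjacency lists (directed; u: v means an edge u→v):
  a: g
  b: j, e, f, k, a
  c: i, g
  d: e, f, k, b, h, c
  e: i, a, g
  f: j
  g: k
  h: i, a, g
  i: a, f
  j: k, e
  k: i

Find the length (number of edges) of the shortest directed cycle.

4

For each vertex v, BFS finds the shortest path from v back to v.
The shortest such closed walk is f → j → e → i → f, length 4.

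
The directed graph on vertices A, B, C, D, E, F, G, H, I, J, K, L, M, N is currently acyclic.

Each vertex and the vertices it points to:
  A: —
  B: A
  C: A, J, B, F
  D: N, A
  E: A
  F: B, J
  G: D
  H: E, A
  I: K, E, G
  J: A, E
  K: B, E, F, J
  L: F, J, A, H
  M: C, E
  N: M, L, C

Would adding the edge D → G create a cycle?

Yes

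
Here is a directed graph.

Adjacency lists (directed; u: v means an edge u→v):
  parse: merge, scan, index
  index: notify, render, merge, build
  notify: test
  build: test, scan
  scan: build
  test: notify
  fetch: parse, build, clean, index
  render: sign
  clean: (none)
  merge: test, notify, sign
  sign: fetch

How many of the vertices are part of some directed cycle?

A vertex is on a directed cycle iff it belongs to a strongly connected component of size ≥ 2 (or has a self-loop).
The vertices on cycles are {scan, sign, test, build, fetch, index, merge, parse, notify, render} — 10 in total.

10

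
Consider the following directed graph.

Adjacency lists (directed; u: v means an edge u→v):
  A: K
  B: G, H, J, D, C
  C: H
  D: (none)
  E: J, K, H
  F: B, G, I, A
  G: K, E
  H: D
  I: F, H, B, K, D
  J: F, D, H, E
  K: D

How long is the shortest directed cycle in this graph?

For each vertex v, BFS finds the shortest path from v back to v.
The shortest such closed walk is F → I → F, length 2.

2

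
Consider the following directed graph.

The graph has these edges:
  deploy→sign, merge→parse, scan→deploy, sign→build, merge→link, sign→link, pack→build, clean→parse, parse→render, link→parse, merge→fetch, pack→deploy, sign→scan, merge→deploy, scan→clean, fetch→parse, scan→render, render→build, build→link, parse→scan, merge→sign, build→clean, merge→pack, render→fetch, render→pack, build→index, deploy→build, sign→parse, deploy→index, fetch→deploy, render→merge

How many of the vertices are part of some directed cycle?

A vertex is on a directed cycle iff it belongs to a strongly connected component of size ≥ 2 (or has a self-loop).
The vertices on cycles are {link, pack, scan, sign, build, clean, fetch, merge, parse, deploy, render} — 11 in total.

11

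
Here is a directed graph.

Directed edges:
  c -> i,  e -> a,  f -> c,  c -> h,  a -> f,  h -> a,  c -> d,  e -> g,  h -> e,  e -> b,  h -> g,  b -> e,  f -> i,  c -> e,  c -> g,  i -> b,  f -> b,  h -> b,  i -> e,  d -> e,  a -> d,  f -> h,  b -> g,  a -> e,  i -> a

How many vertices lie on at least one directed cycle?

8

A vertex is on a directed cycle iff it belongs to a strongly connected component of size ≥ 2 (or has a self-loop).
The vertices on cycles are {a, b, c, d, e, f, h, i} — 8 in total.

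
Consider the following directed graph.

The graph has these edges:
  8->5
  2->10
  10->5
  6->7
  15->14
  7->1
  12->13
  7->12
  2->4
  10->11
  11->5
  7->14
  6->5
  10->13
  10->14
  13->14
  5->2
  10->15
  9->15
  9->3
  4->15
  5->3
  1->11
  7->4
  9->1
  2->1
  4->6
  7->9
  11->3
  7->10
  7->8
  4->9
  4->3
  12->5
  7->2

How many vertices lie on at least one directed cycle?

A vertex is on a directed cycle iff it belongs to a strongly connected component of size ≥ 2 (or has a self-loop).
The vertices on cycles are {1, 2, 4, 5, 6, 7, 8, 9, 10, 11, 12} — 11 in total.

11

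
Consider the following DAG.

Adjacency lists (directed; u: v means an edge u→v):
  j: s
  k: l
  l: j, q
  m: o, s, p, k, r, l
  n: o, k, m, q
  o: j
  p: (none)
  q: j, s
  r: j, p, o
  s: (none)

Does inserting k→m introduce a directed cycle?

Adding k→m creates a cycle iff m can already reach k.
Path from m: m → k.
So m → … → k → m is a cycle.

Yes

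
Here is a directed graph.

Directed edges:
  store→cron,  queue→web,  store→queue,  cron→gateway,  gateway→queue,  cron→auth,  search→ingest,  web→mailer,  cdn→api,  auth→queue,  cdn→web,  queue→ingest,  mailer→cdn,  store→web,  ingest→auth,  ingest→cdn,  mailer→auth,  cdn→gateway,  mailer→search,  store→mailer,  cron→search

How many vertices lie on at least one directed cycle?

A vertex is on a directed cycle iff it belongs to a strongly connected component of size ≥ 2 (or has a self-loop).
The vertices on cycles are {cdn, web, auth, queue, ingest, mailer, search, gateway} — 8 in total.

8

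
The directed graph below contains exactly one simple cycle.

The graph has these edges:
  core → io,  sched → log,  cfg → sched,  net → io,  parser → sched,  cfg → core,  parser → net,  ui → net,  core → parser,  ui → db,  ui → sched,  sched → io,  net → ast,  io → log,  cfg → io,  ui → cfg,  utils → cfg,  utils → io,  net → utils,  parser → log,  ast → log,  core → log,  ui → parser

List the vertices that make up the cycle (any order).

cfg, net, core, utils, parser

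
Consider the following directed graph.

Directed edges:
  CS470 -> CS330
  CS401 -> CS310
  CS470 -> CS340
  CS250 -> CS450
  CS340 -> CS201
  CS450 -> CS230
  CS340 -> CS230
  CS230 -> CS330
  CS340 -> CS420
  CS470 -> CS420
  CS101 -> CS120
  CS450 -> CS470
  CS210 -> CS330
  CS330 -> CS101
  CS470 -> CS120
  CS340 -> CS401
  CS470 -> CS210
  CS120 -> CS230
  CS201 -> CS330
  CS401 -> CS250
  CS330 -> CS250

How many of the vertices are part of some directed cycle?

A vertex is on a directed cycle iff it belongs to a strongly connected component of size ≥ 2 (or has a self-loop).
The vertices on cycles are {CS101, CS120, CS201, CS210, CS230, CS250, CS330, CS340, CS401, CS450, CS470} — 11 in total.

11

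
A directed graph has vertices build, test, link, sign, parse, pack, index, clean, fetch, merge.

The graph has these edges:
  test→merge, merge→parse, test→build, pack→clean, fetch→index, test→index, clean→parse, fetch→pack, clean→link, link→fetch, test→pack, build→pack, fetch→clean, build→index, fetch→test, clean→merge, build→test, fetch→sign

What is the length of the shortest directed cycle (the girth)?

For each vertex v, BFS finds the shortest path from v back to v.
The shortest such closed walk is test → build → test, length 2.

2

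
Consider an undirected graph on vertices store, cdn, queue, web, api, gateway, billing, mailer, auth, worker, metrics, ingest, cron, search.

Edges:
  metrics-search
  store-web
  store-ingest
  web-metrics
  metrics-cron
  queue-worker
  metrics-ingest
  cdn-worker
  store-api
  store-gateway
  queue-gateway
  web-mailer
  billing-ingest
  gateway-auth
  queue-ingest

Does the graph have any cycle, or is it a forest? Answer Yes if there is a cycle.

Yes

DFS, tracking each vertex's parent; an edge to a visited non-parent vertex closes a cycle.
Start from cron:
visit cron (parent –)
  visit metrics (parent cron)
    visit web (parent metrics)
      visit store (parent web)
        visit api (parent store)
          api–store: parent, skip
        store–web: parent, skip
        visit ingest (parent store)
          visit queue (parent ingest)
            queue–ingest: parent, skip
            visit worker (parent queue)
              worker–queue: parent, skip
              visit cdn (parent worker)
                cdn–worker: parent, skip
            visit gateway (parent queue)
              gateway–queue: parent, skip
              gateway–store: store visited and ≠ parent → cycle
Cycle: store – ingest – queue – gateway – store.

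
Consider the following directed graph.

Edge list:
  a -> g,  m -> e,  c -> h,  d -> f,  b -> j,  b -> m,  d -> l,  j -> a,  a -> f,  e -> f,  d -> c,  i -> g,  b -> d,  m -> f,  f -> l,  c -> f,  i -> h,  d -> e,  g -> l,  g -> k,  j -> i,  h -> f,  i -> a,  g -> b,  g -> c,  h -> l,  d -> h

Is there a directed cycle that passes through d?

No

d lies on a cycle iff there is a path from d back to itself.
Exploring from d, it never reaches itself; equivalently, its strongly connected component is a singleton.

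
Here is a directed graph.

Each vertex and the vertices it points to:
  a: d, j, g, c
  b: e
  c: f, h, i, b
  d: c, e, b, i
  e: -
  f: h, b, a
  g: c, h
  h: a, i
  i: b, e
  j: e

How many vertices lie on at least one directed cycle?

6

A vertex is on a directed cycle iff it belongs to a strongly connected component of size ≥ 2 (or has a self-loop).
The vertices on cycles are {a, c, d, f, g, h} — 6 in total.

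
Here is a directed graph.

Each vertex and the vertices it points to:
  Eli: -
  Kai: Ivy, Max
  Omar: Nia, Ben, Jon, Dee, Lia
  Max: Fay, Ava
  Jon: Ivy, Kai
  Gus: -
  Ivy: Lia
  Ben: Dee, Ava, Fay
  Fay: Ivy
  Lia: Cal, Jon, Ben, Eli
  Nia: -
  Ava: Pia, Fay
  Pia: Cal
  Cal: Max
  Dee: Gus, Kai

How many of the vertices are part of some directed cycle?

11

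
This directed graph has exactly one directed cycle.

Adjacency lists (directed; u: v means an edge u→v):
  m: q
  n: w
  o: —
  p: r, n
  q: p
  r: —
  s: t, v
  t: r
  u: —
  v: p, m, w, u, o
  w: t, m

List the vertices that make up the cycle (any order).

m, n, p, q, w

DFS with gray/black marking from w:
w gray
  t gray
    r gray
    r black
  t black
  m gray
    q gray
      p gray
        p→r: r black — skip
        n gray
          n→w: w is gray → back edge
Back edge closes the cycle w → m → q → p → n → w; its vertices are {m, n, p, q, w}.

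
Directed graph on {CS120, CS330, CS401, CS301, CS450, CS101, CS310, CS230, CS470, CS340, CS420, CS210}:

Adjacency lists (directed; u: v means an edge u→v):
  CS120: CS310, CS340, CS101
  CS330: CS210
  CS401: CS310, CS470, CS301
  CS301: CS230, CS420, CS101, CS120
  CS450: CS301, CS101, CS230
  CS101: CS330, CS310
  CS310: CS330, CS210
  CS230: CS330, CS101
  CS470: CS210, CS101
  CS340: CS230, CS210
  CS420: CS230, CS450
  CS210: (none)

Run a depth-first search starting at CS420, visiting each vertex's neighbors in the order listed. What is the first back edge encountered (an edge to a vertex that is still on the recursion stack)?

CS301->CS420

DFS from CS420 (visiting each vertex's neighbors in the order listed); mark gray on enter, black on exit:
CS420 gray
  CS230 gray
    CS330 gray
      CS210 gray
      CS210 black
    CS330 black
    CS101 gray
      CS101→CS330: CS330 black — skip
      CS310 gray
        CS310→CS330: CS330 black — skip
        CS310→CS210: CS210 black — skip
      CS310 black
    CS101 black
  CS230 black
  CS450 gray
    CS301 gray
      CS301→CS230: CS230 black — skip
      CS301→CS420: CS420 is gray → back edge
First back edge: CS301 → CS420.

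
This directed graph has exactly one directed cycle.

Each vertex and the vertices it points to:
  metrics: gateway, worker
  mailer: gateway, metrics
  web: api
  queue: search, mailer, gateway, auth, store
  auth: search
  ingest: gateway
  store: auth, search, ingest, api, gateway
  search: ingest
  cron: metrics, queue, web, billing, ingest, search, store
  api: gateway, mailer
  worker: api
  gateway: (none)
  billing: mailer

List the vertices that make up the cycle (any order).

DFS with gray/black marking from metrics:
metrics gray
  gateway gray
  gateway black
  worker gray
    api gray
      api→gateway: gateway black — skip
      mailer gray
        mailer→gateway: gateway black — skip
        mailer→metrics: metrics is gray → back edge
Back edge closes the cycle metrics → worker → api → mailer → metrics; its vertices are {api, mailer, worker, metrics}.

api, mailer, worker, metrics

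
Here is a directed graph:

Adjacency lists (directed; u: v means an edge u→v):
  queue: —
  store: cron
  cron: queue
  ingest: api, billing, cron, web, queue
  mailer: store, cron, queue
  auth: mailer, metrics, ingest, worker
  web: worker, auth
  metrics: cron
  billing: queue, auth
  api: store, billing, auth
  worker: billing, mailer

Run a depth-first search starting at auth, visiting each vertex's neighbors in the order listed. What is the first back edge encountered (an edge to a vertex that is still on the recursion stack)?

DFS from auth (visiting each vertex's neighbors in the order listed); mark gray on enter, black on exit:
auth gray
  mailer gray
    store gray
      cron gray
        queue gray
        queue black
      cron black
    store black
    mailer→cron: cron black — skip
    mailer→queue: queue black — skip
  mailer black
  metrics gray
    metrics→cron: cron black — skip
  metrics black
  ingest gray
    api gray
      api→store: store black — skip
      billing gray
        billing→queue: queue black — skip
        billing→auth: auth is gray → back edge
First back edge: billing → auth.

billing→auth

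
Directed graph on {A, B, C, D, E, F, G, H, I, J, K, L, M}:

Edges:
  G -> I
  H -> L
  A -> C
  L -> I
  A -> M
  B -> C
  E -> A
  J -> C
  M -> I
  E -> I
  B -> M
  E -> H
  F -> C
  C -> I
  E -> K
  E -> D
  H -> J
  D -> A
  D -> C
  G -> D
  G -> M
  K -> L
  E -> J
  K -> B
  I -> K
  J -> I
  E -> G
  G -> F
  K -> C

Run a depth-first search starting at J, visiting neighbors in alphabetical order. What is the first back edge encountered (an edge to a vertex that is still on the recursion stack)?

DFS from J (visiting neighbors in alphabetical order); mark gray on enter, black on exit:
J gray
  C gray
    I gray
      K gray
        B gray
          B→C: C is gray → back edge
First back edge: B → C.

B->C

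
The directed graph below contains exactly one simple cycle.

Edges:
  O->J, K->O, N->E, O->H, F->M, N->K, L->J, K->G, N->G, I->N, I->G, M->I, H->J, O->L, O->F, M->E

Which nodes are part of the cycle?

F, I, K, M, N, O

DFS with gray/black marking from K:
K gray
  O gray
    F gray
      M gray
        E gray
        E black
        I gray
          N gray
            N→E: E black — skip
            G gray
            G black
            N→K: K is gray → back edge
Back edge closes the cycle K → O → F → M → I → N → K; its vertices are {F, I, K, M, N, O}.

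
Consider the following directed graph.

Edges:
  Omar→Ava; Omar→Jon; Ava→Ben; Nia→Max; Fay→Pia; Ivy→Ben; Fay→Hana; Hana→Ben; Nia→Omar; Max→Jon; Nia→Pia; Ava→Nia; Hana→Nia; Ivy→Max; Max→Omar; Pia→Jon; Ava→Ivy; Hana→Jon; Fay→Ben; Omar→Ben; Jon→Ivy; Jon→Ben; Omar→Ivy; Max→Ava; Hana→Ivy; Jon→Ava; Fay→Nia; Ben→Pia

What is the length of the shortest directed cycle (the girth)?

For each vertex v, BFS finds the shortest path from v back to v.
The shortest such closed walk is Nia → Max → Ava → Nia, length 3.

3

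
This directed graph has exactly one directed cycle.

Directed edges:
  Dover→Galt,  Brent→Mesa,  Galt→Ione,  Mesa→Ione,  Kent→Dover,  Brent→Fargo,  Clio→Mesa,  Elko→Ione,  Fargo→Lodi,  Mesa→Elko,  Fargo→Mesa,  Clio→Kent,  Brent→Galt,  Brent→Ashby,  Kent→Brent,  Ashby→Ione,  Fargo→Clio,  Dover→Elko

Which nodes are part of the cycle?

Clio, Kent, Brent, Fargo

DFS with gray/black marking from Kent:
Kent gray
  Dover gray
    Galt gray
      Ione gray
      Ione black
    Galt black
    Elko gray
      Elko→Ione: Ione black — skip
    Elko black
  Dover black
  Brent gray
    Ashby gray
      Ashby→Ione: Ione black — skip
    Ashby black
    Mesa gray
      Mesa→Ione: Ione black — skip
      Mesa→Elko: Elko black — skip
    Mesa black
    Fargo gray
      Lodi gray
      Lodi black
      Clio gray
        Clio→Mesa: Mesa black — skip
        Clio→Kent: Kent is gray → back edge
Back edge closes the cycle Kent → Brent → Fargo → Clio → Kent; its vertices are {Clio, Kent, Brent, Fargo}.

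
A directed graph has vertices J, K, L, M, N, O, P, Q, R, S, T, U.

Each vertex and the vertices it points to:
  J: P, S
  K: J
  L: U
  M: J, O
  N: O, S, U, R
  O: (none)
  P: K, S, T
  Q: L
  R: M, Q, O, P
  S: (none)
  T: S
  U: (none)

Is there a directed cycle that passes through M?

No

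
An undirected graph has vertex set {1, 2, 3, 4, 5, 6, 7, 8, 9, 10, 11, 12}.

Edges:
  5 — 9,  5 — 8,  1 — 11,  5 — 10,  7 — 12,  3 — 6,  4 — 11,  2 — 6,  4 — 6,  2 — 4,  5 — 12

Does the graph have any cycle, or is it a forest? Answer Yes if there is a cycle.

DFS, tracking each vertex's parent; an edge to a visited non-parent vertex closes a cycle.
Start from 7:
visit 7 (parent –)
  visit 12 (parent 7)
    12–7: parent, skip
    visit 5 (parent 12)
      visit 8 (parent 5)
        8–5: parent, skip
      5–12: parent, skip
      visit 9 (parent 5)
        9–5: parent, skip
      visit 10 (parent 5)
        10–5: parent, skip
visit 1 (parent –)
  visit 11 (parent 1)
    11–1: parent, skip
    visit 4 (parent 11)
      4–11: parent, skip
      visit 2 (parent 4)
        2–4: parent, skip
        visit 6 (parent 2)
          6–4: 4 visited and ≠ parent → cycle
Cycle: 4 – 2 – 6 – 4.

Yes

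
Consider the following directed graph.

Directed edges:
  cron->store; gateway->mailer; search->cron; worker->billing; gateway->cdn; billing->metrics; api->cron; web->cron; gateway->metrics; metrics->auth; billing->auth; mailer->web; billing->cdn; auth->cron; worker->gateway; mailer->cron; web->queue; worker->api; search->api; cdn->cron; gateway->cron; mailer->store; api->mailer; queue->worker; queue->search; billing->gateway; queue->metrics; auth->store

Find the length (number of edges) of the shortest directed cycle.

For each vertex v, BFS finds the shortest path from v back to v.
The shortest such closed walk is web → queue → worker → api → mailer → web, length 5.

5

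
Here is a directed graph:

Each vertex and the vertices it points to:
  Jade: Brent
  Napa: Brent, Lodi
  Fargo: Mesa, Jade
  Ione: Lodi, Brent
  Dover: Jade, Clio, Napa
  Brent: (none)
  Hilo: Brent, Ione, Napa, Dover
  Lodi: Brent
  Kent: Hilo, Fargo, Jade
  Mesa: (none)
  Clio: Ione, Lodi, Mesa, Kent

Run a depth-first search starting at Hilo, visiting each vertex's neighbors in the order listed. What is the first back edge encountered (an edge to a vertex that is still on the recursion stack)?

DFS from Hilo (visiting each vertex's neighbors in the order listed); mark gray on enter, black on exit:
Hilo gray
  Brent gray
  Brent black
  Ione gray
    Lodi gray
      Lodi→Brent: Brent black — skip
    Lodi black
    Ione→Brent: Brent black — skip
  Ione black
  Napa gray
    Napa→Brent: Brent black — skip
    Napa→Lodi: Lodi black — skip
  Napa black
  Dover gray
    Jade gray
      Jade→Brent: Brent black — skip
    Jade black
    Clio gray
      Clio→Ione: Ione black — skip
      Clio→Lodi: Lodi black — skip
      Mesa gray
      Mesa black
      Kent gray
        Kent→Hilo: Hilo is gray → back edge
First back edge: Kent → Hilo.

Kent→Hilo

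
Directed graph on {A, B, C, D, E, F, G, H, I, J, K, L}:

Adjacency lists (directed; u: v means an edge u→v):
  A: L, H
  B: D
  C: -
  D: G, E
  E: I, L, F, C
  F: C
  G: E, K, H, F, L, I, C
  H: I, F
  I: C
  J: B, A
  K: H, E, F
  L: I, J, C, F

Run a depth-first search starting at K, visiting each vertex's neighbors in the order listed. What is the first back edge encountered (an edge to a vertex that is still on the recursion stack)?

DFS from K (visiting each vertex's neighbors in the order listed); mark gray on enter, black on exit:
K gray
  H gray
    I gray
      C gray
      C black
    I black
    F gray
      F→C: C black — skip
    F black
  H black
  E gray
    E→I: I black — skip
    L gray
      L→I: I black — skip
      J gray
        B gray
          D gray
            G gray
              G→E: E is gray → back edge
First back edge: G → E.

G->E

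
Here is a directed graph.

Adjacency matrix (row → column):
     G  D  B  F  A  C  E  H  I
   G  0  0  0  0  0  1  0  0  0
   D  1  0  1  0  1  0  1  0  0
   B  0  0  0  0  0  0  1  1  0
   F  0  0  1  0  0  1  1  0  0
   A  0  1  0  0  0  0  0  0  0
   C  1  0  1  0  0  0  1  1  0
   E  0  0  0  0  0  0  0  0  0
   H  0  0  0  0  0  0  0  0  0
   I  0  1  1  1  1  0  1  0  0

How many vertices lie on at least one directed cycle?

A vertex is on a directed cycle iff it belongs to a strongly connected component of size ≥ 2 (or has a self-loop).
The vertices on cycles are {A, C, D, G} — 4 in total.

4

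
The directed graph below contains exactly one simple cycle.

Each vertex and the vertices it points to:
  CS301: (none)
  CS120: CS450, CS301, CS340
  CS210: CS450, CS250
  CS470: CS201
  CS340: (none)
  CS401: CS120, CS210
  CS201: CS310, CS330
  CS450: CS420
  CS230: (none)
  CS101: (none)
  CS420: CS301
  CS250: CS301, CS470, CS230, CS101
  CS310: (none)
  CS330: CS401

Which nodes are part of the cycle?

CS201, CS210, CS250, CS330, CS401, CS470

DFS with gray/black marking from CS401:
CS401 gray
  CS120 gray
    CS450 gray
      CS420 gray
        CS301 gray
        CS301 black
      CS420 black
    CS450 black
    CS120→CS301: CS301 black — skip
    CS340 gray
    CS340 black
  CS120 black
  CS210 gray
    CS210→CS450: CS450 black — skip
    CS250 gray
      CS250→CS301: CS301 black — skip
      CS470 gray
        CS201 gray
          CS310 gray
          CS310 black
          CS330 gray
            CS330→CS401: CS401 is gray → back edge
Back edge closes the cycle CS401 → CS210 → CS250 → CS470 → CS201 → CS330 → CS401; its vertices are {CS201, CS210, CS250, CS330, CS401, CS470}.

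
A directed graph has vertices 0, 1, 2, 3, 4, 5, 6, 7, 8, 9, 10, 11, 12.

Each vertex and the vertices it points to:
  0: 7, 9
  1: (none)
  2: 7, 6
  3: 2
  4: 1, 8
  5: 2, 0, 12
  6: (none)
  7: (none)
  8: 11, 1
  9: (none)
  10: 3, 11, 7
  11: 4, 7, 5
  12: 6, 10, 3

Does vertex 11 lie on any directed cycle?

Yes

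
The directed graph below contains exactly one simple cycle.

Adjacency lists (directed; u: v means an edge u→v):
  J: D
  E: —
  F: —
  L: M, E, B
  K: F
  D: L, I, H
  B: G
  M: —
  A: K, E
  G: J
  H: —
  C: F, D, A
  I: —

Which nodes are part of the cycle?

DFS with gray/black marking from D:
D gray
  L gray
    M gray
    M black
    E gray
    E black
    B gray
      G gray
        J gray
          J→D: D is gray → back edge
Back edge closes the cycle D → L → B → G → J → D; its vertices are {B, D, G, J, L}.

B, D, G, J, L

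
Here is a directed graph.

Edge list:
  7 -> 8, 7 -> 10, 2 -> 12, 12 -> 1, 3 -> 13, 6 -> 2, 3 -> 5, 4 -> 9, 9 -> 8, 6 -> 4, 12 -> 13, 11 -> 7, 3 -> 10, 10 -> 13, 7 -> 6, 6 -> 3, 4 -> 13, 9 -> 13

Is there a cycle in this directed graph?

DFS with white/gray/black marking, starting from 12:
12 gray
  1 gray
  1 black
  13 gray
  13 black
12 black
2 gray
  2→12: 12 black — skip
2 black
3 gray
  5 gray
  5 black
  3→13: 13 black — skip
  10 gray
    10→13: 13 black — skip
  10 black
3 black
4 gray
  4→13: 13 black — skip
  9 gray
    8 gray
    8 black
    9→13: 13 black — skip
  9 black
4 black
6 gray
  6→2: 2 black — skip
  6→3: 3 black — skip
  6→4: 4 black — skip
6 black
7 gray
  7→8: 8 black — skip
  7→6: 6 black — skip
  7→10: 10 black — skip
7 black
11 gray
  11→7: 7 black — skip
11 black
Every edge goes to a white or black vertex — no back edge, so the graph is acyclic.

No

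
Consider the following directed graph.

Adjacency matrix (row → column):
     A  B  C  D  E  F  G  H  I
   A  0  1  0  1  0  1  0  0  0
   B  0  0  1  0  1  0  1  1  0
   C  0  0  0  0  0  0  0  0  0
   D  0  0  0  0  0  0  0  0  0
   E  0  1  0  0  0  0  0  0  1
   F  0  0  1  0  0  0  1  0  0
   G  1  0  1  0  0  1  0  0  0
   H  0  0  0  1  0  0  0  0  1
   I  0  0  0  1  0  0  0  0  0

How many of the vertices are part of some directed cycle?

A vertex is on a directed cycle iff it belongs to a strongly connected component of size ≥ 2 (or has a self-loop).
The vertices on cycles are {A, B, E, F, G} — 5 in total.

5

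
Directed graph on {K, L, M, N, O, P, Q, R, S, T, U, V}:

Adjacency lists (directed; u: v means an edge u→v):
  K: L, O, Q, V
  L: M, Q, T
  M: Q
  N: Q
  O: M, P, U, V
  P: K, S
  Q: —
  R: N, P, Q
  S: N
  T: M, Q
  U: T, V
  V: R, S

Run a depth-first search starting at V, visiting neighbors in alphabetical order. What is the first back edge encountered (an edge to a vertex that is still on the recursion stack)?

DFS from V (visiting neighbors in alphabetical order); mark gray on enter, black on exit:
V gray
  R gray
    N gray
      Q gray
      Q black
    N black
    P gray
      K gray
        L gray
          M gray
            M→Q: Q black — skip
          M black
          L→Q: Q black — skip
          T gray
            T→M: M black — skip
            T→Q: Q black — skip
          T black
        L black
        O gray
          O→M: M black — skip
          O→P: P is gray → back edge
First back edge: O → P.

O→P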